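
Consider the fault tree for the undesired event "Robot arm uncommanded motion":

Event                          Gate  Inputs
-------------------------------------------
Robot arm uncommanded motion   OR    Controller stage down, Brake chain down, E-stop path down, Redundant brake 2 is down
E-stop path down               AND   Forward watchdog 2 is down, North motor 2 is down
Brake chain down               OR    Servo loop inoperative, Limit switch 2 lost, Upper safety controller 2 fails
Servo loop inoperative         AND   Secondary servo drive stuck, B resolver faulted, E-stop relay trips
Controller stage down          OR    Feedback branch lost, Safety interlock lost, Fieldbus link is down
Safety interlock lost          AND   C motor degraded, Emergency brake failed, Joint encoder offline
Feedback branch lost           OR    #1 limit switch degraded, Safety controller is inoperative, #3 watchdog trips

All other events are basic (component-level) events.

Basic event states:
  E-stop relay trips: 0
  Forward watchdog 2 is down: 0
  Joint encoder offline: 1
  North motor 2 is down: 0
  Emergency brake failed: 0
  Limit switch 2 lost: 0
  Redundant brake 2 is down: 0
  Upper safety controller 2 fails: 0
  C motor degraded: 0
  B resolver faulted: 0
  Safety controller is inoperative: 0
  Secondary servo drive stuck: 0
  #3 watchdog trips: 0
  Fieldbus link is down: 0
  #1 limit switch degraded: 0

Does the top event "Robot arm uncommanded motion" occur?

No

Feedback branch lost [OR]: #1 limit switch degraded=not, Safety controller is inoperative=not, #3 watchdog trips=not → no input occurs → does not occur.
Safety interlock lost [AND]: C motor degraded=not, Emergency brake failed=not, Joint encoder offline=occurs → not all inputs occur → does not occur.
Controller stage down [OR]: Feedback branch lost=not, Safety interlock lost=not, Fieldbus link is down=not → no input occurs → does not occur.
Servo loop inoperative [AND]: Secondary servo drive stuck=not, B resolver faulted=not, E-stop relay trips=not → not all inputs occur → does not occur.
Brake chain down [OR]: Servo loop inoperative=not, Limit switch 2 lost=not, Upper safety controller 2 fails=not → no input occurs → does not occur.
E-stop path down [AND]: Forward watchdog 2 is down=not, North motor 2 is down=not → not all inputs occur → does not occur.
Robot arm uncommanded motion [OR]: Controller stage down=not, Brake chain down=not, E-stop path down=not, Redundant brake 2 is down=not → no input occurs → does not occur.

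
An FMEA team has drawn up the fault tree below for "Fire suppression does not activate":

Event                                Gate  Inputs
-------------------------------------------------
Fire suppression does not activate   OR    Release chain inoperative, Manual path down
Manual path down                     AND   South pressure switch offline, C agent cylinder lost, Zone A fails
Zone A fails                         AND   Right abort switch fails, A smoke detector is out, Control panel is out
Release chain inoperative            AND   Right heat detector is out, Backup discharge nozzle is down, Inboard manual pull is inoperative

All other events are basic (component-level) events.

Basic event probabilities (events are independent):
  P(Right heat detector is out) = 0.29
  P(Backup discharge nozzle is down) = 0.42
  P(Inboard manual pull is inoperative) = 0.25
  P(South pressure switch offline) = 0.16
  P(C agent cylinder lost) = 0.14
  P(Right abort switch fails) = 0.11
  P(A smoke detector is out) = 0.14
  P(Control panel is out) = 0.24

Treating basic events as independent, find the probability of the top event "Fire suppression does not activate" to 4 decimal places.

0.0305

P(Release chain inoperative) [AND] = 0.29 × 0.42 × 0.25 = 0.030450
P(Zone A fails) [AND] = 0.11 × 0.14 × 0.24 = 0.003696
P(Manual path down) [AND] = 0.16 × 0.14 × 0.003696 = 0.000083
P(Fire suppression does not activate) [OR] = 1 − (1−0.030450) × (1−0.000083) = 0.030530
Rounded to 4 decimal places: P(Fire suppression does not activate) ≈ 0.0305.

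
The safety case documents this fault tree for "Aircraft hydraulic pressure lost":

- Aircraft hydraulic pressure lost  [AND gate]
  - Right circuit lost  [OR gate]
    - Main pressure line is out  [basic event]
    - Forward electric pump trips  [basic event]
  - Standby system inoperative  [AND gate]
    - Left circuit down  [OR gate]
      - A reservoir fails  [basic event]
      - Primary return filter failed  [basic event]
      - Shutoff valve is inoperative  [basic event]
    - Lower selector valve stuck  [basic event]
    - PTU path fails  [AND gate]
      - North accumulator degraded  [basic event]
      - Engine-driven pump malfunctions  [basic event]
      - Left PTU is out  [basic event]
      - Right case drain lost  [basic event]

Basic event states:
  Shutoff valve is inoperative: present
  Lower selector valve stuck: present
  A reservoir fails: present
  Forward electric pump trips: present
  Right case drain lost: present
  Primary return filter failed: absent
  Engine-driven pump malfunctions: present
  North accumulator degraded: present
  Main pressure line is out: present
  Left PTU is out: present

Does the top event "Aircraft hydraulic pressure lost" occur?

Yes

Right circuit lost [OR]: Main pressure line is out=occurs, Forward electric pump trips=occurs → at least one input occurs → occurs.
Left circuit down [OR]: A reservoir fails=occurs, Primary return filter failed=not, Shutoff valve is inoperative=occurs → at least one input occurs → occurs.
PTU path fails [AND]: North accumulator degraded=occurs, Engine-driven pump malfunctions=occurs, Left PTU is out=occurs, Right case drain lost=occurs → all inputs occur → occurs.
Standby system inoperative [AND]: Left circuit down=occurs, Lower selector valve stuck=occurs, PTU path fails=occurs → all inputs occur → occurs.
Aircraft hydraulic pressure lost [AND]: Right circuit lost=occurs, Standby system inoperative=occurs → all inputs occur → occurs.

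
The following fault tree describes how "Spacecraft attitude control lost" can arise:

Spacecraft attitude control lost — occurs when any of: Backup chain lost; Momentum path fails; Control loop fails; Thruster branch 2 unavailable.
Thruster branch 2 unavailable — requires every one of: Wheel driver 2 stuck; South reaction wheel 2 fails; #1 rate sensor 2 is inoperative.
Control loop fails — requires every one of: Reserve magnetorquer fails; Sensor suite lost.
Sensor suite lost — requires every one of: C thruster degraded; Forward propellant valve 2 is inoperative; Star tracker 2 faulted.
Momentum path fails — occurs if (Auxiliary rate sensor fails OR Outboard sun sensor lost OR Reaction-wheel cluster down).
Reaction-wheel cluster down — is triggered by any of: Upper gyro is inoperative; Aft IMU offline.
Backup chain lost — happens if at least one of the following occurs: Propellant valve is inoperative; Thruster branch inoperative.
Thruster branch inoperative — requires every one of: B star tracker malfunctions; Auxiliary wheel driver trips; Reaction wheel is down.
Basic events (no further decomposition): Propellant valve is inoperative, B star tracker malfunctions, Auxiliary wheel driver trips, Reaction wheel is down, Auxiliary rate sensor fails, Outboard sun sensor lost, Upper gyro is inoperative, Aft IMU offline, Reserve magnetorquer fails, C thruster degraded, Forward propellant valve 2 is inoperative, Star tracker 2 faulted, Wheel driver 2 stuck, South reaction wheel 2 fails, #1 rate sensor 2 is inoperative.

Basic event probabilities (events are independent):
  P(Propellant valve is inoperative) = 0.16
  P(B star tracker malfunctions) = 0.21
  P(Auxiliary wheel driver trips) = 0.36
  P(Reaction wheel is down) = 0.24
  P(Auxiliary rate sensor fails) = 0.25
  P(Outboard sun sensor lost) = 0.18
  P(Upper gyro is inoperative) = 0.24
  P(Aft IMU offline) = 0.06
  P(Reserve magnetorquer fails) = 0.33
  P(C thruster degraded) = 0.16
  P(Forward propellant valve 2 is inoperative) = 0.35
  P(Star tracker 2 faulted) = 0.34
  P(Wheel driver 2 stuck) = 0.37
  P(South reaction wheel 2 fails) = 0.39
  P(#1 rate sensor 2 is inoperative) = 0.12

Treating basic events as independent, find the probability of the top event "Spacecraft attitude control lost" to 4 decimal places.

P(Thruster branch inoperative) [AND] = 0.21 × 0.36 × 0.24 = 0.018144
P(Backup chain lost) [OR] = 1 − (1−0.16) × (1−0.018144) = 0.175241
P(Reaction-wheel cluster down) [OR] = 1 − (1−0.24) × (1−0.06) = 0.285600
P(Momentum path fails) [OR] = 1 − (1−0.25) × (1−0.18) × (1−0.285600) = 0.560644
P(Sensor suite lost) [AND] = 0.16 × 0.35 × 0.34 = 0.019040
P(Control loop fails) [AND] = 0.33 × 0.019040 = 0.006283
P(Thruster branch 2 unavailable) [AND] = 0.37 × 0.39 × 0.12 = 0.017316
P(Spacecraft attitude control lost) [OR] = 1 − (1−0.175241) × (1−0.560644) × (1−0.006283) × (1−0.017316) = 0.646149
Rounded to 4 decimal places: P(Spacecraft attitude control lost) ≈ 0.6461.

0.6461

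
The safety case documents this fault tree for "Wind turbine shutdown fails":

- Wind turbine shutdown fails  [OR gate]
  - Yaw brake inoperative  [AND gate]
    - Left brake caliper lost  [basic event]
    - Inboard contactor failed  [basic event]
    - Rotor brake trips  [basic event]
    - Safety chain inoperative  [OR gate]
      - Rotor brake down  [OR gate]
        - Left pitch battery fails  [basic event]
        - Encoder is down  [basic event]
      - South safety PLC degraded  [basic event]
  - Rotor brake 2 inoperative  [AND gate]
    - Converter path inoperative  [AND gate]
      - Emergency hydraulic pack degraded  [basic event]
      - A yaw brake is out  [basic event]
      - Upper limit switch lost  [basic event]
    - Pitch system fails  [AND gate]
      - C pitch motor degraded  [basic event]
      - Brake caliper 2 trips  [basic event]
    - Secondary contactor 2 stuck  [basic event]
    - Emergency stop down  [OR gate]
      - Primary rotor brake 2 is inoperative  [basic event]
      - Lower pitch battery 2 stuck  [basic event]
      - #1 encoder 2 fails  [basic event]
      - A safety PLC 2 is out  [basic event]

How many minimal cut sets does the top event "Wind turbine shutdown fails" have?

7

Rotor brake down [OR]: union of children's cut sets → 2 cut set(s).
Safety chain inoperative [OR]: union of children's cut sets → 3 cut set(s).
Yaw brake inoperative [AND]: one cut set from each child combined → 1 × 1 × 1 × 3 = 3 cut set(s).
Converter path inoperative [AND]: one cut set from each child combined → 1 × 1 × 1 = 1 cut set(s).
Pitch system fails [AND]: one cut set from each child combined → 1 × 1 = 1 cut set(s).
Emergency stop down [OR]: union of children's cut sets → 4 cut set(s).
Rotor brake 2 inoperative [AND]: one cut set from each child combined → 1 × 1 × 1 × 4 = 4 cut set(s).
Wind turbine shutdown fails [OR]: union of children's cut sets → 7 cut set(s).
Minimal cut sets: {Inboard contactor failed, Left brake caliper lost, Left pitch battery fails, Rotor brake trips}; {Encoder is down, Inboard contactor failed, Left brake caliper lost, Rotor brake trips}; {Inboard contactor failed, Left brake caliper lost, Rotor brake trips, South safety PLC degraded}; {A yaw brake is out, Brake caliper 2 trips, C pitch motor degraded, Emergency hydraulic pack degraded, Primary rotor brake 2 is inoperative, Secondary contactor 2 stuck, Upper limit switch lost}; {A yaw brake is out, Brake caliper 2 trips, C pitch motor degraded, Emergency hydraulic pack degraded, Lower pitch battery 2 stuck, Secondary contactor 2 stuck, Upper limit switch lost}; {#1 encoder 2 fails, A yaw brake is out, Brake caliper 2 trips, C pitch motor degraded, Emergency hydraulic pack degraded, Secondary contactor 2 stuck, Upper limit switch lost}; {A safety PLC 2 is out, A yaw brake is out, Brake caliper 2 trips, C pitch motor degraded, Emergency hydraulic pack degraded, Secondary contactor 2 stuck, Upper limit switch lost}.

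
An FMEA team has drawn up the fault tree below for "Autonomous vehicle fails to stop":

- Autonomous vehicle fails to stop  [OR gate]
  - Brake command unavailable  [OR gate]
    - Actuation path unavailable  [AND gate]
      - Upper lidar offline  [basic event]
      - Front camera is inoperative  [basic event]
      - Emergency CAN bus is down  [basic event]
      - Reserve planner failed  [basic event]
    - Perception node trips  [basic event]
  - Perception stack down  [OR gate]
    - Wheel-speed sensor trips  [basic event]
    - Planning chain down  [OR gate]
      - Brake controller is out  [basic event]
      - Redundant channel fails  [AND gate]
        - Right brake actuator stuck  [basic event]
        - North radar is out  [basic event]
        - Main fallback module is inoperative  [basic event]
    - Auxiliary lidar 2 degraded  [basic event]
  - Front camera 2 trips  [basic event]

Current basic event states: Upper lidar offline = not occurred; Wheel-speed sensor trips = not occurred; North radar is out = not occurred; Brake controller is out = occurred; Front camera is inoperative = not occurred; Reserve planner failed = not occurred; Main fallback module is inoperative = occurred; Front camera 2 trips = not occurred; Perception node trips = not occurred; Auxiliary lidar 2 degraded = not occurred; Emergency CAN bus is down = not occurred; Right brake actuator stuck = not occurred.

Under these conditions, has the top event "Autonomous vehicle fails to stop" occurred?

Actuation path unavailable [AND]: Upper lidar offline=not, Front camera is inoperative=not, Emergency CAN bus is down=not, Reserve planner failed=not → not all inputs occur → does not occur.
Brake command unavailable [OR]: Actuation path unavailable=not, Perception node trips=not → no input occurs → does not occur.
Redundant channel fails [AND]: Right brake actuator stuck=not, North radar is out=not, Main fallback module is inoperative=occurs → not all inputs occur → does not occur.
Planning chain down [OR]: Brake controller is out=occurs, Redundant channel fails=not → at least one input occurs → occurs.
Perception stack down [OR]: Wheel-speed sensor trips=not, Planning chain down=occurs, Auxiliary lidar 2 degraded=not → at least one input occurs → occurs.
Autonomous vehicle fails to stop [OR]: Brake command unavailable=not, Perception stack down=occurs, Front camera 2 trips=not → at least one input occurs → occurs.

Yes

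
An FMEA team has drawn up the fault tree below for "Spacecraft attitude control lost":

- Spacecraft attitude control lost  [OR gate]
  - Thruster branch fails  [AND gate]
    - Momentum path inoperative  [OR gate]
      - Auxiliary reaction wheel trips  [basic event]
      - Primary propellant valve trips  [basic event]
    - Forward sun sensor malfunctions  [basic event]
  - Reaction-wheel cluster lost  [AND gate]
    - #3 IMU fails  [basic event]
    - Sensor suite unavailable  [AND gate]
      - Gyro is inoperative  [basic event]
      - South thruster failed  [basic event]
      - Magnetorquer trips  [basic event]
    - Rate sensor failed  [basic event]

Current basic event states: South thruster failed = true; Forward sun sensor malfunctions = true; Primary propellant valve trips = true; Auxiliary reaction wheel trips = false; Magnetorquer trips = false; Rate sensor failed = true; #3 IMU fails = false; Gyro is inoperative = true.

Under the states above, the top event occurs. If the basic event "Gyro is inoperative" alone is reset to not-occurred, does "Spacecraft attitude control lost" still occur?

Counterfactual: set "Gyro is inoperative" to not occurred.
Momentum path inoperative [OR]: Auxiliary reaction wheel trips=not, Primary propellant valve trips=occurs → at least one input occurs → occurs.
Thruster branch fails [AND]: Momentum path inoperative=occurs, Forward sun sensor malfunctions=occurs → all inputs occur → occurs.
Sensor suite unavailable [AND]: Gyro is inoperative=not, South thruster failed=occurs, Magnetorquer trips=not → not all inputs occur → does not occur.
Reaction-wheel cluster lost [AND]: #3 IMU fails=not, Sensor suite unavailable=not, Rate sensor failed=occurs → not all inputs occur → does not occur.
Spacecraft attitude control lost [OR]: Thruster branch fails=occurs, Reaction-wheel cluster lost=not → at least one input occurs → occurs.

Yes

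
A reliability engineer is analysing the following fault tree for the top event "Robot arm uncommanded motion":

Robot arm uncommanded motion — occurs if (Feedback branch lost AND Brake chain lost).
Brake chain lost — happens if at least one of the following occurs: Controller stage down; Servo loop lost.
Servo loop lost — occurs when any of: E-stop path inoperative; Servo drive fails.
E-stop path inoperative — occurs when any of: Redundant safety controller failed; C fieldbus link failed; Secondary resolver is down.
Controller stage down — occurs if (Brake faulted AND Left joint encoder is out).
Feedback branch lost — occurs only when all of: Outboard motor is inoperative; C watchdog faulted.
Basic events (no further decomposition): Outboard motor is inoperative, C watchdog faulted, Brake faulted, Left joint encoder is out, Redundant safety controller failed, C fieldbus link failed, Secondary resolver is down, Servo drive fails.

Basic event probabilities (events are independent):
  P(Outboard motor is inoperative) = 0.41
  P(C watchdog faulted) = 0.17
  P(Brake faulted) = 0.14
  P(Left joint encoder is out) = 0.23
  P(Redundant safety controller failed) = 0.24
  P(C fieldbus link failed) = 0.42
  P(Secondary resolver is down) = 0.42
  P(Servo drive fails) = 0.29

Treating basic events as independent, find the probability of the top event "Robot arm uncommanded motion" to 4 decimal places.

0.0575

P(Feedback branch lost) [AND] = 0.41 × 0.17 = 0.069700
P(Controller stage down) [AND] = 0.14 × 0.23 = 0.032200
P(E-stop path inoperative) [OR] = 1 − (1−0.24) × (1−0.42) × (1−0.42) = 0.744336
P(Servo loop lost) [OR] = 1 − (1−0.744336) × (1−0.29) = 0.818479
P(Brake chain lost) [OR] = 1 − (1−0.032200) × (1−0.818479) = 0.824324
P(Robot arm uncommanded motion) [AND] = 0.069700 × 0.824324 = 0.057455
Rounded to 4 decimal places: P(Robot arm uncommanded motion) ≈ 0.0575.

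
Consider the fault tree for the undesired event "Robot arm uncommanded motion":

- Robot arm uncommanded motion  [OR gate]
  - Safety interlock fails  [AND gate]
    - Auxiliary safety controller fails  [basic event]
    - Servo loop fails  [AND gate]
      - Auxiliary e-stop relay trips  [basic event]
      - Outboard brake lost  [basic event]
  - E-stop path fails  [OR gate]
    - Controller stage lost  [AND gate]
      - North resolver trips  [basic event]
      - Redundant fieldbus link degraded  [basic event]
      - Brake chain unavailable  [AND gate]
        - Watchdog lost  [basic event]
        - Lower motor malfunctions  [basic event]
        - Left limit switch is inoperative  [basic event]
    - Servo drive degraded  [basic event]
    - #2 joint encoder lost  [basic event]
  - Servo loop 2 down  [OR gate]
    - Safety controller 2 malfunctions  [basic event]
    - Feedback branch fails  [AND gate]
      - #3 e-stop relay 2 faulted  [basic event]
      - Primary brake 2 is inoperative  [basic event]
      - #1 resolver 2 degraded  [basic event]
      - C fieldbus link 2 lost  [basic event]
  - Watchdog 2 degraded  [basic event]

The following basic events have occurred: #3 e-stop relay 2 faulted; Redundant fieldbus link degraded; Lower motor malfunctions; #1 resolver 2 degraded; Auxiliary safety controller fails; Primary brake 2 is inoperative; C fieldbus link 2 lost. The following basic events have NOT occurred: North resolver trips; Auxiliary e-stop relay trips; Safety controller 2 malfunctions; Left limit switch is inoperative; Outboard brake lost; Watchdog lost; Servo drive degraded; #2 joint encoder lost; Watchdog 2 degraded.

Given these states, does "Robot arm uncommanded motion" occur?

Servo loop fails [AND]: Auxiliary e-stop relay trips=not, Outboard brake lost=not → not all inputs occur → does not occur.
Safety interlock fails [AND]: Auxiliary safety controller fails=occurs, Servo loop fails=not → not all inputs occur → does not occur.
Brake chain unavailable [AND]: Watchdog lost=not, Lower motor malfunctions=occurs, Left limit switch is inoperative=not → not all inputs occur → does not occur.
Controller stage lost [AND]: North resolver trips=not, Redundant fieldbus link degraded=occurs, Brake chain unavailable=not → not all inputs occur → does not occur.
E-stop path fails [OR]: Controller stage lost=not, Servo drive degraded=not, #2 joint encoder lost=not → no input occurs → does not occur.
Feedback branch fails [AND]: #3 e-stop relay 2 faulted=occurs, Primary brake 2 is inoperative=occurs, #1 resolver 2 degraded=occurs, C fieldbus link 2 lost=occurs → all inputs occur → occurs.
Servo loop 2 down [OR]: Safety controller 2 malfunctions=not, Feedback branch fails=occurs → at least one input occurs → occurs.
Robot arm uncommanded motion [OR]: Safety interlock fails=not, E-stop path fails=not, Servo loop 2 down=occurs, Watchdog 2 degraded=not → at least one input occurs → occurs.

Yes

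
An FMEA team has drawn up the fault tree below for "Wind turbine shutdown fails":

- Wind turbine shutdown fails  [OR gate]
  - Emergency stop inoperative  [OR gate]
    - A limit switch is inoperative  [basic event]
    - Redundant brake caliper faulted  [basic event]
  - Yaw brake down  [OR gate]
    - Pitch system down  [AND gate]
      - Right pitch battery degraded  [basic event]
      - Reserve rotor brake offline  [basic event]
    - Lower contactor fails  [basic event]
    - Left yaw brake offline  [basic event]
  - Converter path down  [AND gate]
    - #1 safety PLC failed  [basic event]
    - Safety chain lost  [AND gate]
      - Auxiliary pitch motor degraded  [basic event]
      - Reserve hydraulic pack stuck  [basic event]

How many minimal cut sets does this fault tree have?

Emergency stop inoperative [OR]: union of children's cut sets → 2 cut set(s).
Pitch system down [AND]: one cut set from each child combined → 1 × 1 = 1 cut set(s).
Yaw brake down [OR]: union of children's cut sets → 3 cut set(s).
Safety chain lost [AND]: one cut set from each child combined → 1 × 1 = 1 cut set(s).
Converter path down [AND]: one cut set from each child combined → 1 × 1 = 1 cut set(s).
Wind turbine shutdown fails [OR]: union of children's cut sets → 6 cut set(s).
Minimal cut sets: {A limit switch is inoperative}; {Redundant brake caliper faulted}; {Reserve rotor brake offline, Right pitch battery degraded}; {Lower contactor fails}; {Left yaw brake offline}; {#1 safety PLC failed, Auxiliary pitch motor degraded, Reserve hydraulic pack stuck}.

6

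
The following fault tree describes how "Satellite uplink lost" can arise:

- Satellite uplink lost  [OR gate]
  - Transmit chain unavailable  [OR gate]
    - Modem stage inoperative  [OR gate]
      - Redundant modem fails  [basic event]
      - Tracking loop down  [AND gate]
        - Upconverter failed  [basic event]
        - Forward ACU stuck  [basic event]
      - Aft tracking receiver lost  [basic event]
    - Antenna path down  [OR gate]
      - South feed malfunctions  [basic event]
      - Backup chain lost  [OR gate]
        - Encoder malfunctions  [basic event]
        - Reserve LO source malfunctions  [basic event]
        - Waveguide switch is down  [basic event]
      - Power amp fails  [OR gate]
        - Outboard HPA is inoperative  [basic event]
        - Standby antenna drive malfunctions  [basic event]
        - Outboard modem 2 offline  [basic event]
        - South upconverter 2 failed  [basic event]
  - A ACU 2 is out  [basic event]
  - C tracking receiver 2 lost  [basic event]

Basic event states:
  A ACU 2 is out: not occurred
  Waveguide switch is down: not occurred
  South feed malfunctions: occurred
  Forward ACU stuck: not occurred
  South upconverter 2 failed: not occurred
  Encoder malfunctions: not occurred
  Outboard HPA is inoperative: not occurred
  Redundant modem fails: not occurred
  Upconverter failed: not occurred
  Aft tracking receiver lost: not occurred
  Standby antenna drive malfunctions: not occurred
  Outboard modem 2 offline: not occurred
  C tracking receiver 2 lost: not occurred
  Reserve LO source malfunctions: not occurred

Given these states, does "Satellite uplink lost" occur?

Tracking loop down [AND]: Upconverter failed=not, Forward ACU stuck=not → not all inputs occur → does not occur.
Modem stage inoperative [OR]: Redundant modem fails=not, Tracking loop down=not, Aft tracking receiver lost=not → no input occurs → does not occur.
Backup chain lost [OR]: Encoder malfunctions=not, Reserve LO source malfunctions=not, Waveguide switch is down=not → no input occurs → does not occur.
Power amp fails [OR]: Outboard HPA is inoperative=not, Standby antenna drive malfunctions=not, Outboard modem 2 offline=not, South upconverter 2 failed=not → no input occurs → does not occur.
Antenna path down [OR]: South feed malfunctions=occurs, Backup chain lost=not, Power amp fails=not → at least one input occurs → occurs.
Transmit chain unavailable [OR]: Modem stage inoperative=not, Antenna path down=occurs → at least one input occurs → occurs.
Satellite uplink lost [OR]: Transmit chain unavailable=occurs, A ACU 2 is out=not, C tracking receiver 2 lost=not → at least one input occurs → occurs.

Yes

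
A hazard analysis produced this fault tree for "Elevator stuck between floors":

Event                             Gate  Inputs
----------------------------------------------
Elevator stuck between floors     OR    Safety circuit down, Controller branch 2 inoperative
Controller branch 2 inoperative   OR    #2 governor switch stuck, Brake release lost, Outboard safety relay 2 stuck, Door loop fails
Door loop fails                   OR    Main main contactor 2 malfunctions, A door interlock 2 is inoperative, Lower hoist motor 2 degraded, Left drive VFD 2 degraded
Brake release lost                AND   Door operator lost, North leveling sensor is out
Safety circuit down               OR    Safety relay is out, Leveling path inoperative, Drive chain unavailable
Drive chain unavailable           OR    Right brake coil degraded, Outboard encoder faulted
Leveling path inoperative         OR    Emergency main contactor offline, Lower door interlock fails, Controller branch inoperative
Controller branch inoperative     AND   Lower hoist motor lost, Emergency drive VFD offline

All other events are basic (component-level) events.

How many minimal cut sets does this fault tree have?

Controller branch inoperative [AND]: one cut set from each child combined → 1 × 1 = 1 cut set(s).
Leveling path inoperative [OR]: union of children's cut sets → 3 cut set(s).
Drive chain unavailable [OR]: union of children's cut sets → 2 cut set(s).
Safety circuit down [OR]: union of children's cut sets → 6 cut set(s).
Brake release lost [AND]: one cut set from each child combined → 1 × 1 = 1 cut set(s).
Door loop fails [OR]: union of children's cut sets → 4 cut set(s).
Controller branch 2 inoperative [OR]: union of children's cut sets → 7 cut set(s).
Elevator stuck between floors [OR]: union of children's cut sets → 13 cut set(s).

13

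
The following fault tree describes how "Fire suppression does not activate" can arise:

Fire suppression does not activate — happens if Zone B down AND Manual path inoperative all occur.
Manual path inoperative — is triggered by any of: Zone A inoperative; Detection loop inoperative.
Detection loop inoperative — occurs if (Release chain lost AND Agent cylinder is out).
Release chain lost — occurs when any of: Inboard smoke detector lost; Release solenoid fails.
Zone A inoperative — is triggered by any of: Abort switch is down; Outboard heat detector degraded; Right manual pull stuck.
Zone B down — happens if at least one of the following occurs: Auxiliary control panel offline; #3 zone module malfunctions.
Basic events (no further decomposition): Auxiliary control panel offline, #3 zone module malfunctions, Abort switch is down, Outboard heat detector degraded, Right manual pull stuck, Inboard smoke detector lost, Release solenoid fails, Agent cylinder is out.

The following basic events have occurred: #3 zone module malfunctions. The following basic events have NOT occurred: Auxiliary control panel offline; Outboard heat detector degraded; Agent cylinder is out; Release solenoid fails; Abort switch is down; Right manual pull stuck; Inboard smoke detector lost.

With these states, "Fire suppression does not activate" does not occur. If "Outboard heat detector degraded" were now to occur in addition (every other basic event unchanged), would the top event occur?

Counterfactual: set "Outboard heat detector degraded" to occurred.
Zone B down [OR]: Auxiliary control panel offline=not, #3 zone module malfunctions=occurs → at least one input occurs → occurs.
Zone A inoperative [OR]: Abort switch is down=not, Outboard heat detector degraded=occurs, Right manual pull stuck=not → at least one input occurs → occurs.
Release chain lost [OR]: Inboard smoke detector lost=not, Release solenoid fails=not → no input occurs → does not occur.
Detection loop inoperative [AND]: Release chain lost=not, Agent cylinder is out=not → not all inputs occur → does not occur.
Manual path inoperative [OR]: Zone A inoperative=occurs, Detection loop inoperative=not → at least one input occurs → occurs.
Fire suppression does not activate [AND]: Zone B down=occurs, Manual path inoperative=occurs → all inputs occur → occurs.

Yes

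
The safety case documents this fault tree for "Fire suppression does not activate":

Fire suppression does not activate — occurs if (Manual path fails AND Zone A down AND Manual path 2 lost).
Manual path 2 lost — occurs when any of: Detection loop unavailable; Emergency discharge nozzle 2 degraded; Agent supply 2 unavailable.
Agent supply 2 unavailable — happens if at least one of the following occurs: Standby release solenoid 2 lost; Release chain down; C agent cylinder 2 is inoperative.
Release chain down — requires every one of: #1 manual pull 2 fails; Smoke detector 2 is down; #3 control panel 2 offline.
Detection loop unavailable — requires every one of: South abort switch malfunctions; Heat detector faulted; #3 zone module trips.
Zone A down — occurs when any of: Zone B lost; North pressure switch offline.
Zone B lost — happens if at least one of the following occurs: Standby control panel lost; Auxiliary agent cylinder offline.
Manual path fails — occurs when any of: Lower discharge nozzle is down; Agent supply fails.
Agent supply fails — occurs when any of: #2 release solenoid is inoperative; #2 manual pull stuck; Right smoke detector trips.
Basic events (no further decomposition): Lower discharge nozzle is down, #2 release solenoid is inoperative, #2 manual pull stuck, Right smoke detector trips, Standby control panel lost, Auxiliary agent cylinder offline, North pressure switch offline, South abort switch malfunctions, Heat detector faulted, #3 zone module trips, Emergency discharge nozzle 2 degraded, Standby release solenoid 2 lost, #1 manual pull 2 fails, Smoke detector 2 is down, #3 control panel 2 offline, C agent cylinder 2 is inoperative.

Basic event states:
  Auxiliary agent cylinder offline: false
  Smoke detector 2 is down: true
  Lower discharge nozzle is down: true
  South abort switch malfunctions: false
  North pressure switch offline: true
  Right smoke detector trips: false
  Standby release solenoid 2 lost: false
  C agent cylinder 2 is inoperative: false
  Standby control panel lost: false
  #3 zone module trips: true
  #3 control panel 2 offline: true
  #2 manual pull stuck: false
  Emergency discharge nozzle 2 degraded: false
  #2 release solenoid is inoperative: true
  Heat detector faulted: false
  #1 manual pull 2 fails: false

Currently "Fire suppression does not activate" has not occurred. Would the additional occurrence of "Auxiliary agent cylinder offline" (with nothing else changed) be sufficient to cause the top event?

No

Counterfactual: set "Auxiliary agent cylinder offline" to occurred.
Agent supply fails [OR]: #2 release solenoid is inoperative=occurs, #2 manual pull stuck=not, Right smoke detector trips=not → at least one input occurs → occurs.
Manual path fails [OR]: Lower discharge nozzle is down=occurs, Agent supply fails=occurs → at least one input occurs → occurs.
Zone B lost [OR]: Standby control panel lost=not, Auxiliary agent cylinder offline=occurs → at least one input occurs → occurs.
Zone A down [OR]: Zone B lost=occurs, North pressure switch offline=occurs → at least one input occurs → occurs.
Detection loop unavailable [AND]: South abort switch malfunctions=not, Heat detector faulted=not, #3 zone module trips=occurs → not all inputs occur → does not occur.
Release chain down [AND]: #1 manual pull 2 fails=not, Smoke detector 2 is down=occurs, #3 control panel 2 offline=occurs → not all inputs occur → does not occur.
Agent supply 2 unavailable [OR]: Standby release solenoid 2 lost=not, Release chain down=not, C agent cylinder 2 is inoperative=not → no input occurs → does not occur.
Manual path 2 lost [OR]: Detection loop unavailable=not, Emergency discharge nozzle 2 degraded=not, Agent supply 2 unavailable=not → no input occurs → does not occur.
Fire suppression does not activate [AND]: Manual path fails=occurs, Zone A down=occurs, Manual path 2 lost=not → not all inputs occur → does not occur.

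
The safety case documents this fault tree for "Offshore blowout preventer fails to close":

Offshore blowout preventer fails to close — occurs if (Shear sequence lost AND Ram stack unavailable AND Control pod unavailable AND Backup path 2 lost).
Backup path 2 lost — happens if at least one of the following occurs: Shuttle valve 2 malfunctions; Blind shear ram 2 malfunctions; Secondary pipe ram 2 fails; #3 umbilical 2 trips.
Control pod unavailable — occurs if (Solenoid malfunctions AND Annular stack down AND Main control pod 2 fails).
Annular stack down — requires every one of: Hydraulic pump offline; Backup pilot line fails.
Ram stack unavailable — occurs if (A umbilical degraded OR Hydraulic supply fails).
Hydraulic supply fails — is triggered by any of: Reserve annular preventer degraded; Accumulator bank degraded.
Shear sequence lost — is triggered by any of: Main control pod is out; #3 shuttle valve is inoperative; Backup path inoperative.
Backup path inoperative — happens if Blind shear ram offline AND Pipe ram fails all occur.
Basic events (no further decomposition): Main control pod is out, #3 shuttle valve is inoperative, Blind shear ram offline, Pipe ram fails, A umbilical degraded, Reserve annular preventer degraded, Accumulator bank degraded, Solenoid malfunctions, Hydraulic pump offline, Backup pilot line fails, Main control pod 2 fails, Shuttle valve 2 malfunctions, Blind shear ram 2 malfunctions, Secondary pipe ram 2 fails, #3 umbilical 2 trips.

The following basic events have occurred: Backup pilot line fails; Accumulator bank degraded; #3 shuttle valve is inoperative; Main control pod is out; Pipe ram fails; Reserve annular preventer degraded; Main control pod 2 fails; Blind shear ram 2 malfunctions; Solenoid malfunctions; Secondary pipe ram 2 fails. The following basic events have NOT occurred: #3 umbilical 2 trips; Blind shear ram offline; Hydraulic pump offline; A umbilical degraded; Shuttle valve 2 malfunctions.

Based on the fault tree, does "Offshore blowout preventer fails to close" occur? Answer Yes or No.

Backup path inoperative [AND]: Blind shear ram offline=not, Pipe ram fails=occurs → not all inputs occur → does not occur.
Shear sequence lost [OR]: Main control pod is out=occurs, #3 shuttle valve is inoperative=occurs, Backup path inoperative=not → at least one input occurs → occurs.
Hydraulic supply fails [OR]: Reserve annular preventer degraded=occurs, Accumulator bank degraded=occurs → at least one input occurs → occurs.
Ram stack unavailable [OR]: A umbilical degraded=not, Hydraulic supply fails=occurs → at least one input occurs → occurs.
Annular stack down [AND]: Hydraulic pump offline=not, Backup pilot line fails=occurs → not all inputs occur → does not occur.
Control pod unavailable [AND]: Solenoid malfunctions=occurs, Annular stack down=not, Main control pod 2 fails=occurs → not all inputs occur → does not occur.
Backup path 2 lost [OR]: Shuttle valve 2 malfunctions=not, Blind shear ram 2 malfunctions=occurs, Secondary pipe ram 2 fails=occurs, #3 umbilical 2 trips=not → at least one input occurs → occurs.
Offshore blowout preventer fails to close [AND]: Shear sequence lost=occurs, Ram stack unavailable=occurs, Control pod unavailable=not, Backup path 2 lost=occurs → not all inputs occur → does not occur.

No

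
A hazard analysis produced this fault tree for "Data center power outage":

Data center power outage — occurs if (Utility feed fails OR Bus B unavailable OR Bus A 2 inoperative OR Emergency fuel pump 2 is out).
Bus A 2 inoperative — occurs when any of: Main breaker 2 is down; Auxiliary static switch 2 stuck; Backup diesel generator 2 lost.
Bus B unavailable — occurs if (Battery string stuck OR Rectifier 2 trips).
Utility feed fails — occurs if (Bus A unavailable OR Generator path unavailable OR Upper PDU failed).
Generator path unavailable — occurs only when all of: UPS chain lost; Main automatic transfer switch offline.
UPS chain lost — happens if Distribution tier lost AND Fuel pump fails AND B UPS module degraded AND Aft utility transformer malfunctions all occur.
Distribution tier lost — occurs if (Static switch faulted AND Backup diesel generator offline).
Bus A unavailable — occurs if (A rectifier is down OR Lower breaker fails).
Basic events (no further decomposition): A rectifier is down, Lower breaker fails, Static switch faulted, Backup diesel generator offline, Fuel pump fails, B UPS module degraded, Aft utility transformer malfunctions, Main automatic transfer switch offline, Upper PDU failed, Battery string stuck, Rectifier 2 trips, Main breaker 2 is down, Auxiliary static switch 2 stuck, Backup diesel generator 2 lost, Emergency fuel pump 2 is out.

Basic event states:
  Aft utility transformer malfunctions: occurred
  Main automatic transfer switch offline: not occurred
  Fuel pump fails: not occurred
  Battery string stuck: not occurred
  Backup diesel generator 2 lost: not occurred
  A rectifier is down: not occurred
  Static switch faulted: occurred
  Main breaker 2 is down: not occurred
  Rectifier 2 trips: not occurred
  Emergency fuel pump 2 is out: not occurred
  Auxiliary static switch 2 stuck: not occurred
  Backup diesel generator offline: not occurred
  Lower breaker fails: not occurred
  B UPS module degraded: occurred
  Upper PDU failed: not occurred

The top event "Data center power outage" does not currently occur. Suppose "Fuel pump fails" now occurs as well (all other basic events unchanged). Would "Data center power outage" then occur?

No

Counterfactual: set "Fuel pump fails" to occurred.
Bus A unavailable [OR]: A rectifier is down=not, Lower breaker fails=not → no input occurs → does not occur.
Distribution tier lost [AND]: Static switch faulted=occurs, Backup diesel generator offline=not → not all inputs occur → does not occur.
UPS chain lost [AND]: Distribution tier lost=not, Fuel pump fails=occurs, B UPS module degraded=occurs, Aft utility transformer malfunctions=occurs → not all inputs occur → does not occur.
Generator path unavailable [AND]: UPS chain lost=not, Main automatic transfer switch offline=not → not all inputs occur → does not occur.
Utility feed fails [OR]: Bus A unavailable=not, Generator path unavailable=not, Upper PDU failed=not → no input occurs → does not occur.
Bus B unavailable [OR]: Battery string stuck=not, Rectifier 2 trips=not → no input occurs → does not occur.
Bus A 2 inoperative [OR]: Main breaker 2 is down=not, Auxiliary static switch 2 stuck=not, Backup diesel generator 2 lost=not → no input occurs → does not occur.
Data center power outage [OR]: Utility feed fails=not, Bus B unavailable=not, Bus A 2 inoperative=not, Emergency fuel pump 2 is out=not → no input occurs → does not occur.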